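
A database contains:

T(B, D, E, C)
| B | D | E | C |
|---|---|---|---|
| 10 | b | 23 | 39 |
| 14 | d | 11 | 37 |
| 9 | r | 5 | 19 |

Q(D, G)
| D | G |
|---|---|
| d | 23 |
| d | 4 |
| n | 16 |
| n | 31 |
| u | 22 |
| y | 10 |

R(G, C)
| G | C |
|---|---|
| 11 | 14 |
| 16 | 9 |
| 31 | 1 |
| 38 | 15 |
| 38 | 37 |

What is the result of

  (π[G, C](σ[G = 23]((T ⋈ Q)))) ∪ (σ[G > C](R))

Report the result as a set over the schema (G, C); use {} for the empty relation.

{(16, 9), (23, 37), (31, 1), (38, 15), (38, 37)}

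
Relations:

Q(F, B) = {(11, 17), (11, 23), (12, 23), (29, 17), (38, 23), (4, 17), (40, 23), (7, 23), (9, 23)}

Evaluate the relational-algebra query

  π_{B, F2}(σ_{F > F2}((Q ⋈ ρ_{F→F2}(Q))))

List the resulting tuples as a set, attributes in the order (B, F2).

ρ[F→F2]: schema becomes (F2, B); tuples unchanged.
Natural join on B: {(11, 17, 11), (11, 17, 29), (11, 17, 4), (11, 23, 11), (11, 23, 12), (11, 23, 38), (11, 23, 40), (11, 23, 7), (11, 23, 9), (12, 23, 11), (12, 23, 12), (12, 23, 38), (12, 23, 40), (12, 23, 7), (12, 23, 9), (29, 17, 11), (29, 17, 29), (29, 17, 4), (38, 23, 11), (38, 23, 12), (38, 23, 38), (38, 23, 40), (38, 23, 7), (38, 23, 9), (4, 17, 11), (4, 17, 29), (4, 17, 4), (40, 23, 11), (40, 23, 12), (40, 23, 38), (40, 23, 40), (40, 23, 7), (40, 23, 9), (7, 23, 11), (7, 23, 12), (7, 23, 38), (7, 23, 40), (7, 23, 7), (7, 23, 9), (9, 23, 11), (9, 23, 12), (9, 23, 38), (9, 23, 40), (9, 23, 7), (9, 23, 9)}
σ[F > F2]: keep tuples satisfying F > F2 → {(11, 17, 4), (11, 23, 7), (11, 23, 9), (12, 23, 11), (12, 23, 7), (12, 23, 9), (29, 17, 11), (29, 17, 4), (38, 23, 11), (38, 23, 12), (38, 23, 7), (38, 23, 9), (40, 23, 11), (40, 23, 12), (40, 23, 38), (40, 23, 7), (40, 23, 9), (9, 23, 7)}
π_{B, F2} gives {(17, 11), (17, 4), (23, 11), (23, 12), (23, 38), (23, 7), (23, 9)} (11 duplicate(s) eliminated).

{(17, 11), (17, 4), (23, 11), (23, 12), (23, 38), (23, 7), (23, 9)}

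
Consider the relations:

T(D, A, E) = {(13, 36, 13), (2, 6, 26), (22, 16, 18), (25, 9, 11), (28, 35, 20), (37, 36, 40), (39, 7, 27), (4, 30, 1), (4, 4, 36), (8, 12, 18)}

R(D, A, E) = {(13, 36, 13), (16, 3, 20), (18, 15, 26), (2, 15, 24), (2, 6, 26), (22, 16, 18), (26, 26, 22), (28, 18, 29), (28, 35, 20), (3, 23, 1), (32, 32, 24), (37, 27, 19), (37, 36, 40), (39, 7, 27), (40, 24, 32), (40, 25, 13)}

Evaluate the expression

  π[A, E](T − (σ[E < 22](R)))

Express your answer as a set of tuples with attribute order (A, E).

σ[E < 22]: keep tuples satisfying E < 22 → {(13, 36, 13), (16, 3, 20), (22, 16, 18), (28, 35, 20), (3, 23, 1), (37, 27, 19), (40, 25, 13)}
Taking the difference: {(2, 6, 26), (25, 9, 11), (37, 36, 40), (39, 7, 27), (4, 30, 1), (4, 4, 36), (8, 12, 18)}
Projecting to A, E: {(12, 18), (30, 1), (36, 40), (4, 36), (6, 26), (7, 27), (9, 11)}

{(12, 18), (30, 1), (36, 40), (4, 36), (6, 26), (7, 27), (9, 11)}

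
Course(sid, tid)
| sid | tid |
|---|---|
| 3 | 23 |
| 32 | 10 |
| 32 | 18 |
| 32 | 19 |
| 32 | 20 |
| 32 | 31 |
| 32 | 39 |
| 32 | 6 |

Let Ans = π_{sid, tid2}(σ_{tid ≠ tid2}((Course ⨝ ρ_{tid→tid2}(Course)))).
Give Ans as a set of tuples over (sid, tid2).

ρ[tid→tid2]: schema becomes (sid, tid2); tuples unchanged.
Natural join on sid: {(3, 23, 23), (32, 10, 10), (32, 10, 18), (32, 10, 19), (32, 10, 20), (32, 10, 31), (32, 10, 39), (32, 10, 6), (32, 18, 10), (32, 18, 18), (32, 18, 19), (32, 18, 20), (32, 18, 31), (32, 18, 39), (32, 18, 6), (32, 19, 10), (32, 19, 18), (32, 19, 19), (32, 19, 20), (32, 19, 31), (32, 19, 39), (32, 19, 6), (32, 20, 10), (32, 20, 18), (32, 20, 19), (32, 20, 20), (32, 20, 31), (32, 20, 39), (32, 20, 6), (32, 31, 10), (32, 31, 18), (32, 31, 19), (32, 31, 20), (32, 31, 31), (32, 31, 39), (32, 31, 6), (32, 39, 10), (32, 39, 18), (32, 39, 19), (32, 39, 20), (32, 39, 31), (32, 39, 39), (32, 39, 6), (32, 6, 10), (32, 6, 18), (32, 6, 19), (32, 6, 20), (32, 6, 31), (32, 6, 39), (32, 6, 6)}
σ[tid ≠ tid2]: keep tuples satisfying tid ≠ tid2 → {(32, 10, 18), (32, 10, 19), (32, 10, 20), (32, 10, 31), (32, 10, 39), (32, 10, 6), (32, 18, 10), (32, 18, 19), (32, 18, 20), (32, 18, 31), (32, 18, 39), (32, 18, 6), (32, 19, 10), (32, 19, 18), (32, 19, 20), (32, 19, 31), (32, 19, 39), (32, 19, 6), (32, 20, 10), (32, 20, 18), (32, 20, 19), (32, 20, 31), (32, 20, 39), (32, 20, 6), (32, 31, 10), (32, 31, 18), (32, 31, 19), (32, 31, 20), (32, 31, 39), (32, 31, 6), (32, 39, 10), (32, 39, 18), (32, 39, 19), (32, 39, 20), (32, 39, 31), (32, 39, 6), (32, 6, 10), (32, 6, 18), (32, 6, 19), (32, 6, 20), (32, 6, 31), (32, 6, 39)}
Keep only column(s) sid, tid2 (35 duplicate(s) eliminated): {(32, 10), (32, 18), (32, 19), (32, 20), (32, 31), (32, 39), (32, 6)}

{(32, 10), (32, 18), (32, 19), (32, 20), (32, 31), (32, 39), (32, 6)}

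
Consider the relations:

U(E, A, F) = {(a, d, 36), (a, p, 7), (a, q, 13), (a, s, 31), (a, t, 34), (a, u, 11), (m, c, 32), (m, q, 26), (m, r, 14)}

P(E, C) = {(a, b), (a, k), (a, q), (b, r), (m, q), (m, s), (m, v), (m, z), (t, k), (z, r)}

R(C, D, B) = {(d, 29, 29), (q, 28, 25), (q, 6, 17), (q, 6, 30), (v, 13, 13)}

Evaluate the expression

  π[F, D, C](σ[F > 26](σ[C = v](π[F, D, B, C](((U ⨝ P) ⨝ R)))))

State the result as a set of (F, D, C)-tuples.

{(32, 13, v)}

U ⋈ P (natural join on E): {(a, d, 36, b), (a, d, 36, k), (a, d, 36, q), (a, p, 7, b), (a, p, 7, k), (a, p, 7, q), (a, q, 13, b), (a, q, 13, k), (a, q, 13, q), (a, s, 31, b), (a, s, 31, k), (a, s, 31, q), (a, t, 34, b), (a, t, 34, k), (a, t, 34, q), (a, u, 11, b), (a, u, 11, k), (a, u, 11, q), (m, c, 32, q), (m, c, 32, s), (m, c, 32, v), (m, c, 32, z), (m, q, 26, q), (m, q, 26, s), (m, q, 26, v), (m, q, 26, z), (m, r, 14, q), (m, r, 14, s), (m, r, 14, v), (m, r, 14, z)}
(U ⨝ P) ⋈ R (natural join on C): {(a, d, 36, q, 28, 25), (a, d, 36, q, 6, 17), (a, d, 36, q, 6, 30), (a, p, 7, q, 28, 25), (a, p, 7, q, 6, 17), (a, p, 7, q, 6, 30), (a, q, 13, q, 28, 25), (a, q, 13, q, 6, 17), (a, q, 13, q, 6, 30), (a, s, 31, q, 28, 25), (a, s, 31, q, 6, 17), (a, s, 31, q, 6, 30), (a, t, 34, q, 28, 25), (a, t, 34, q, 6, 17), (a, t, 34, q, 6, 30), (a, u, 11, q, 28, 25), (a, u, 11, q, 6, 17), (a, u, 11, q, 6, 30), (m, c, 32, q, 28, 25), (m, c, 32, q, 6, 17), (m, c, 32, q, 6, 30), (m, c, 32, v, 13, 13), (m, q, 26, q, 28, 25), (m, q, 26, q, 6, 17), (m, q, 26, q, 6, 30), (m, q, 26, v, 13, 13), (m, r, 14, q, 28, 25), (m, r, 14, q, 6, 17), (m, r, 14, q, 6, 30), (m, r, 14, v, 13, 13)}
π[F, D, B, C]: project onto (F, D, B, C) → {(11, 28, 25, q), (11, 6, 17, q), (11, 6, 30, q), (13, 28, 25, q), (13, 6, 17, q), (13, 6, 30, q), (14, 13, 13, v), (14, 28, 25, q), (14, 6, 17, q), (14, 6, 30, q), (26, 13, 13, v), (26, 28, 25, q), (26, 6, 17, q), (26, 6, 30, q), (31, 28, 25, q), (31, 6, 17, q), (31, 6, 30, q), (32, 13, 13, v), (32, 28, 25, q), (32, 6, 17, q), (32, 6, 30, q), (34, 28, 25, q), (34, 6, 17, q), (34, 6, 30, q), (36, 28, 25, q), (36, 6, 17, q), (36, 6, 30, q), (7, 28, 25, q), (7, 6, 17, q), (7, 6, 30, q)}
σ[C = v]: keep tuples satisfying C = v → {(14, 13, 13, v), (26, 13, 13, v), (32, 13, 13, v)}
σ[F > 26]: keep tuples satisfying F > 26 → {(32, 13, 13, v)}
π[F, D, C]: project onto (F, D, C) → {(32, 13, v)}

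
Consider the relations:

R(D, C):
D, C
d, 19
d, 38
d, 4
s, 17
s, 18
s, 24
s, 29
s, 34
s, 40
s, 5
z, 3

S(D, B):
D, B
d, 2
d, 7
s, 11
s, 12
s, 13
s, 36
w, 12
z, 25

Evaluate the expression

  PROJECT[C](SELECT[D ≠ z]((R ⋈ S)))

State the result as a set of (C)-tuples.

Natural join on D: {(d, 19, 2), (d, 19, 7), (d, 38, 2), (d, 38, 7), (d, 4, 2), (d, 4, 7), (s, 17, 11), (s, 17, 12), (s, 17, 13), (s, 17, 36), (s, 18, 11), (s, 18, 12), (s, 18, 13), (s, 18, 36), (s, 24, 11), (s, 24, 12), (s, 24, 13), (s, 24, 36), (s, 29, 11), (s, 29, 12), (s, 29, 13), (s, 29, 36), (s, 34, 11), (s, 34, 12), (s, 34, 13), (s, 34, 36), (s, 40, 11), (s, 40, 12), (s, 40, 13), (s, 40, 36), (s, 5, 11), (s, 5, 12), (s, 5, 13), (s, 5, 36), (z, 3, 25)}
Apply σ_{D ≠ z}; surviving tuples: {(d, 19, 2), (d, 19, 7), (d, 38, 2), (d, 38, 7), (d, 4, 2), (d, 4, 7), (s, 17, 11), (s, 17, 12), (s, 17, 13), (s, 17, 36), (s, 18, 11), (s, 18, 12), (s, 18, 13), (s, 18, 36), (s, 24, 11), (s, 24, 12), (s, 24, 13), (s, 24, 36), (s, 29, 11), (s, 29, 12), (s, 29, 13), (s, 29, 36), (s, 34, 11), (s, 34, 12), (s, 34, 13), (s, 34, 36), (s, 40, 11), (s, 40, 12), (s, 40, 13), (s, 40, 36), (s, 5, 11), (s, 5, 12), (s, 5, 13), (s, 5, 36)}
Keep only column(s) C (24 duplicate(s) eliminated): {17, 18, 19, 24, 29, 34, 38, 4, 40, 5}

{17, 18, 19, 24, 29, 34, 38, 4, 40, 5}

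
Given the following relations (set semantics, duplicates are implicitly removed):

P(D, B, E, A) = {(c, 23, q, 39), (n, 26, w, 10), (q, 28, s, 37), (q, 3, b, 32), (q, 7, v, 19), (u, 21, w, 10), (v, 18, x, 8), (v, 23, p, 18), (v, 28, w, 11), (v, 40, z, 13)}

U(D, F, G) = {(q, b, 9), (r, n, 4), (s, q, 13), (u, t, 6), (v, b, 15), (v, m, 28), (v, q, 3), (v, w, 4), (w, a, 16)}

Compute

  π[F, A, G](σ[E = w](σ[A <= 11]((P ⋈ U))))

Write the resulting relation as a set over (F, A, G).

Natural join on D: {(q, 28, s, 37, b, 9), (q, 3, b, 32, b, 9), (q, 7, v, 19, b, 9), (u, 21, w, 10, t, 6), (v, 18, x, 8, b, 15), (v, 18, x, 8, m, 28), (v, 18, x, 8, q, 3), (v, 18, x, 8, w, 4), (v, 23, p, 18, b, 15), (v, 23, p, 18, m, 28), (v, 23, p, 18, q, 3), (v, 23, p, 18, w, 4), (v, 28, w, 11, b, 15), (v, 28, w, 11, m, 28), (v, 28, w, 11, q, 3), (v, 28, w, 11, w, 4), (v, 40, z, 13, b, 15), (v, 40, z, 13, m, 28), (v, 40, z, 13, q, 3), (v, 40, z, 13, w, 4)}
Selection A <= 11: {(u, 21, w, 10, t, 6), (v, 18, x, 8, b, 15), (v, 18, x, 8, m, 28), (v, 18, x, 8, q, 3), (v, 18, x, 8, w, 4), (v, 28, w, 11, b, 15), (v, 28, w, 11, m, 28), (v, 28, w, 11, q, 3), (v, 28, w, 11, w, 4)}
Selection E = w: {(u, 21, w, 10, t, 6), (v, 28, w, 11, b, 15), (v, 28, w, 11, m, 28), (v, 28, w, 11, q, 3), (v, 28, w, 11, w, 4)}
π_{F, A, G} gives {(b, 11, 15), (m, 11, 28), (q, 11, 3), (t, 10, 6), (w, 11, 4)}.

{(b, 11, 15), (m, 11, 28), (q, 11, 3), (t, 10, 6), (w, 11, 4)}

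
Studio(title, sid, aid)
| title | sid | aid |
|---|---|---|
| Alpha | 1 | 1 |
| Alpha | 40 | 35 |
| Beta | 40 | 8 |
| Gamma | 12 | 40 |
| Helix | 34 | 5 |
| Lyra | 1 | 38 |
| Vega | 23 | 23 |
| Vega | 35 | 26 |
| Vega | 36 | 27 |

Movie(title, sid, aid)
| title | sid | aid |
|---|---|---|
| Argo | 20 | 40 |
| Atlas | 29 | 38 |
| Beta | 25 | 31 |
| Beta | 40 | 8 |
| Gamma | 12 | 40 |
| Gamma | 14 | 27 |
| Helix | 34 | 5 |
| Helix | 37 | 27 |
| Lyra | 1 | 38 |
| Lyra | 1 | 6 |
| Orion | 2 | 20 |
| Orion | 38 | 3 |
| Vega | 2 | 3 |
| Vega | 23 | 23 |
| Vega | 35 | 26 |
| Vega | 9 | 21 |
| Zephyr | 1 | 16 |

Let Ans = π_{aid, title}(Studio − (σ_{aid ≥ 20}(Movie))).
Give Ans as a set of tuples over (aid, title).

{(1, Alpha), (27, Vega), (35, Alpha), (5, Helix), (8, Beta)}

Filtering on aid ≥ 20 leaves {(Argo, 20, 40), (Atlas, 29, 38), (Beta, 25, 31), (Gamma, 12, 40), (Gamma, 14, 27), (Helix, 37, 27), (Lyra, 1, 38), (Orion, 2, 20), (Vega, 23, 23), (Vega, 35, 26), (Vega, 9, 21)}.
Difference: {(Alpha, 1, 1), (Alpha, 40, 35), (Beta, 40, 8), (Gamma, 12, 40), (Helix, 34, 5), (Lyra, 1, 38), (Vega, 23, 23), (Vega, 35, 26), (Vega, 36, 27)} with {(Argo, 20, 40), (Atlas, 29, 38), (Beta, 25, 31), (Gamma, 12, 40), (Gamma, 14, 27), (Helix, 37, 27), (Lyra, 1, 38), (Orion, 2, 20), (Vega, 23, 23), (Vega, 35, 26), (Vega, 9, 21)} → {(Alpha, 1, 1), (Alpha, 40, 35), (Beta, 40, 8), (Helix, 34, 5), (Vega, 36, 27)}
π_{aid, title} gives {(1, Alpha), (27, Vega), (35, Alpha), (5, Helix), (8, Beta)}.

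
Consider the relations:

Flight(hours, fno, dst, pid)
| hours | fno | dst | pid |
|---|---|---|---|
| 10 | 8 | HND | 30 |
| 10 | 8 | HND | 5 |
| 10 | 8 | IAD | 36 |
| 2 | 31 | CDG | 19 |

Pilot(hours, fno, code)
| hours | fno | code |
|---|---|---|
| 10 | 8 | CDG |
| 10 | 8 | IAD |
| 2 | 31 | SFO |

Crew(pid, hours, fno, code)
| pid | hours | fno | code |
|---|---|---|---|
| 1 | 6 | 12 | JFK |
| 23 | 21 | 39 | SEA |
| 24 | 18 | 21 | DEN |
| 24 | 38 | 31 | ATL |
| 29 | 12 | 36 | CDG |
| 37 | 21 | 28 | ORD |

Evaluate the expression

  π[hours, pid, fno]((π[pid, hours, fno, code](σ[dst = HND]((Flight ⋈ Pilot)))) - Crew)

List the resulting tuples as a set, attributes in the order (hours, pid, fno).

{(10, 30, 8), (10, 5, 8)}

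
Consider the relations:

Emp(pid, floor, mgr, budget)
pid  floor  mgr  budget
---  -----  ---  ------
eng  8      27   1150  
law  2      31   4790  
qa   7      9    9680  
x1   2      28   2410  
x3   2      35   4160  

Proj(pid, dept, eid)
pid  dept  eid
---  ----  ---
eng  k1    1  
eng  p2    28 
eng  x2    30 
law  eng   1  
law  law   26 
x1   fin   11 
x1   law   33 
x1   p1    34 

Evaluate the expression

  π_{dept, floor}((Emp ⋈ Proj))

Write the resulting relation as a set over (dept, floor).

{(eng, 2), (fin, 2), (k1, 8), (law, 2), (p1, 2), (p2, 8), (x2, 8)}

Emp ⋈ Proj (natural join on pid): {(eng, 8, 27, 1150, k1, 1), (eng, 8, 27, 1150, p2, 28), (eng, 8, 27, 1150, x2, 30), (law, 2, 31, 4790, eng, 1), (law, 2, 31, 4790, law, 26), (x1, 2, 28, 2410, fin, 11), (x1, 2, 28, 2410, law, 33), (x1, 2, 28, 2410, p1, 34)}
Keep only column(s) dept, floor (1 duplicate(s) eliminated): {(eng, 2), (fin, 2), (k1, 8), (law, 2), (p1, 2), (p2, 8), (x2, 8)}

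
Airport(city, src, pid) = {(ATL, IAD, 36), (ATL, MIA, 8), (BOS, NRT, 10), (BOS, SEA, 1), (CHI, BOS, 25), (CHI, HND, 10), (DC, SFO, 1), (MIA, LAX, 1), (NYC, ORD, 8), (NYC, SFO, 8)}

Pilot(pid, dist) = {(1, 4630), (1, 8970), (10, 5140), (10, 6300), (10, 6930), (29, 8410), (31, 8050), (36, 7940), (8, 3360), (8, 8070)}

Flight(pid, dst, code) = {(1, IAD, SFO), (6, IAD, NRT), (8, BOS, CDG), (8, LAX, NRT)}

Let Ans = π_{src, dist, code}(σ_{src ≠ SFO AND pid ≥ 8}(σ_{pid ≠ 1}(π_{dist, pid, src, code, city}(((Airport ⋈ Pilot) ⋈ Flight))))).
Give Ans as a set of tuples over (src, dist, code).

{(MIA, 3360, CDG), (MIA, 3360, NRT), (MIA, 8070, CDG), (MIA, 8070, NRT), (ORD, 3360, CDG), (ORD, 3360, NRT), (ORD, 8070, CDG), (ORD, 8070, NRT)}

Airport ⋈ Pilot (natural join on pid): {(ATL, IAD, 36, 7940), (ATL, MIA, 8, 3360), (ATL, MIA, 8, 8070), (BOS, NRT, 10, 5140), (BOS, NRT, 10, 6300), (BOS, NRT, 10, 6930), (BOS, SEA, 1, 4630), (BOS, SEA, 1, 8970), (CHI, HND, 10, 5140), (CHI, HND, 10, 6300), (CHI, HND, 10, 6930), (DC, SFO, 1, 4630), (DC, SFO, 1, 8970), (MIA, LAX, 1, 4630), (MIA, LAX, 1, 8970), (NYC, ORD, 8, 3360), (NYC, ORD, 8, 8070), (NYC, SFO, 8, 3360), (NYC, SFO, 8, 8070)}
(Airport ⋈ Pilot) ⋈ Flight (natural join on pid): {(ATL, MIA, 8, 3360, BOS, CDG), (ATL, MIA, 8, 3360, LAX, NRT), (ATL, MIA, 8, 8070, BOS, CDG), (ATL, MIA, 8, 8070, LAX, NRT), (BOS, SEA, 1, 4630, IAD, SFO), (BOS, SEA, 1, 8970, IAD, SFO), (DC, SFO, 1, 4630, IAD, SFO), (DC, SFO, 1, 8970, IAD, SFO), (MIA, LAX, 1, 4630, IAD, SFO), (MIA, LAX, 1, 8970, IAD, SFO), (NYC, ORD, 8, 3360, BOS, CDG), (NYC, ORD, 8, 3360, LAX, NRT), (NYC, ORD, 8, 8070, BOS, CDG), (NYC, ORD, 8, 8070, LAX, NRT), (NYC, SFO, 8, 3360, BOS, CDG), (NYC, SFO, 8, 3360, LAX, NRT), (NYC, SFO, 8, 8070, BOS, CDG), (NYC, SFO, 8, 8070, LAX, NRT)}
π_{dist, pid, src, code, city} gives {(3360, 8, MIA, CDG, ATL), (3360, 8, MIA, NRT, ATL), (3360, 8, ORD, CDG, NYC), (3360, 8, ORD, NRT, NYC), (3360, 8, SFO, CDG, NYC), (3360, 8, SFO, NRT, NYC), (4630, 1, LAX, SFO, MIA), (4630, 1, SEA, SFO, BOS), (4630, 1, SFO, SFO, DC), (8070, 8, MIA, CDG, ATL), (8070, 8, MIA, NRT, ATL), (8070, 8, ORD, CDG, NYC), (8070, 8, ORD, NRT, NYC), (8070, 8, SFO, CDG, NYC), (8070, 8, SFO, NRT, NYC), (8970, 1, LAX, SFO, MIA), (8970, 1, SEA, SFO, BOS), (8970, 1, SFO, SFO, DC)}.
Filtering on pid ≠ 1 leaves {(3360, 8, MIA, CDG, ATL), (3360, 8, MIA, NRT, ATL), (3360, 8, ORD, CDG, NYC), (3360, 8, ORD, NRT, NYC), (3360, 8, SFO, CDG, NYC), (3360, 8, SFO, NRT, NYC), (8070, 8, MIA, CDG, ATL), (8070, 8, MIA, NRT, ATL), (8070, 8, ORD, CDG, NYC), (8070, 8, ORD, NRT, NYC), (8070, 8, SFO, CDG, NYC), (8070, 8, SFO, NRT, NYC)}.
Filtering on src ≠ SFO AND pid ≥ 8 leaves {(3360, 8, MIA, CDG, ATL), (3360, 8, MIA, NRT, ATL), (3360, 8, ORD, CDG, NYC), (3360, 8, ORD, NRT, NYC), (8070, 8, MIA, CDG, ATL), (8070, 8, MIA, NRT, ATL), (8070, 8, ORD, CDG, NYC), (8070, 8, ORD, NRT, NYC)}.
π_{src, dist, code} gives {(MIA, 3360, CDG), (MIA, 3360, NRT), (MIA, 8070, CDG), (MIA, 8070, NRT), (ORD, 3360, CDG), (ORD, 3360, NRT), (ORD, 8070, CDG), (ORD, 8070, NRT)}.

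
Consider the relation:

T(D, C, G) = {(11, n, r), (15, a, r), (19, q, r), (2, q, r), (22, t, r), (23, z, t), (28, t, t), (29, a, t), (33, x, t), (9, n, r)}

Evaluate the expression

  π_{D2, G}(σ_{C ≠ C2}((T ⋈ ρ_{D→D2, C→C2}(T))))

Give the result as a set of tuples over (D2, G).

ρ[D→D2, C→C2]: schema becomes (D2, C2, G); tuples unchanged.
Natural join on G: {(11, n, r, 11, n), (11, n, r, 15, a), (11, n, r, 19, q), (11, n, r, 2, q), (11, n, r, 22, t), (11, n, r, 9, n), (15, a, r, 11, n), (15, a, r, 15, a), (15, a, r, 19, q), (15, a, r, 2, q), (15, a, r, 22, t), (15, a, r, 9, n), (19, q, r, 11, n), (19, q, r, 15, a), (19, q, r, 19, q), (19, q, r, 2, q), (19, q, r, 22, t), (19, q, r, 9, n), (2, q, r, 11, n), (2, q, r, 15, a), (2, q, r, 19, q), (2, q, r, 2, q), (2, q, r, 22, t), (2, q, r, 9, n), (22, t, r, 11, n), (22, t, r, 15, a), (22, t, r, 19, q), (22, t, r, 2, q), (22, t, r, 22, t), (22, t, r, 9, n), (23, z, t, 23, z), (23, z, t, 28, t), (23, z, t, 29, a), (23, z, t, 33, x), (28, t, t, 23, z), (28, t, t, 28, t), (28, t, t, 29, a), (28, t, t, 33, x), (29, a, t, 23, z), (29, a, t, 28, t), (29, a, t, 29, a), (29, a, t, 33, x), (33, x, t, 23, z), (33, x, t, 28, t), (33, x, t, 29, a), (33, x, t, 33, x), (9, n, r, 11, n), (9, n, r, 15, a), (9, n, r, 19, q), (9, n, r, 2, q), (9, n, r, 22, t), (9, n, r, 9, n)}
Apply σ_{C ≠ C2}; surviving tuples: {(11, n, r, 15, a), (11, n, r, 19, q), (11, n, r, 2, q), (11, n, r, 22, t), (15, a, r, 11, n), (15, a, r, 19, q), (15, a, r, 2, q), (15, a, r, 22, t), (15, a, r, 9, n), (19, q, r, 11, n), (19, q, r, 15, a), (19, q, r, 22, t), (19, q, r, 9, n), (2, q, r, 11, n), (2, q, r, 15, a), (2, q, r, 22, t), (2, q, r, 9, n), (22, t, r, 11, n), (22, t, r, 15, a), (22, t, r, 19, q), (22, t, r, 2, q), (22, t, r, 9, n), (23, z, t, 28, t), (23, z, t, 29, a), (23, z, t, 33, x), (28, t, t, 23, z), (28, t, t, 29, a), (28, t, t, 33, x), (29, a, t, 23, z), (29, a, t, 28, t), (29, a, t, 33, x), (33, x, t, 23, z), (33, x, t, 28, t), (33, x, t, 29, a), (9, n, r, 15, a), (9, n, r, 19, q), (9, n, r, 2, q), (9, n, r, 22, t)}
Projecting to D2, G (28 duplicate(s) eliminated): {(11, r), (15, r), (19, r), (2, r), (22, r), (23, t), (28, t), (29, t), (33, t), (9, r)}

{(11, r), (15, r), (19, r), (2, r), (22, r), (23, t), (28, t), (29, t), (33, t), (9, r)}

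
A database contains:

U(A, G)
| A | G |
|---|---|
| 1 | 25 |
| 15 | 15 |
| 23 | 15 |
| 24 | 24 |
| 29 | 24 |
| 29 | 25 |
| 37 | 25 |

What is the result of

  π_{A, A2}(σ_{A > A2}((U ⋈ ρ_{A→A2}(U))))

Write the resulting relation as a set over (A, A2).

ρ[A→A2]: schema becomes (A2, G); tuples unchanged.
Natural join on G: {(1, 25, 1), (1, 25, 29), (1, 25, 37), (15, 15, 15), (15, 15, 23), (23, 15, 15), (23, 15, 23), (24, 24, 24), (24, 24, 29), (29, 24, 24), (29, 24, 29), (29, 25, 1), (29, 25, 29), (29, 25, 37), (37, 25, 1), (37, 25, 29), (37, 25, 37)}
Apply σ_{A > A2}; surviving tuples: {(23, 15, 15), (29, 24, 24), (29, 25, 1), (37, 25, 1), (37, 25, 29)}
π[A, A2]: project onto (A, A2) → {(23, 15), (29, 1), (29, 24), (37, 1), (37, 29)}

{(23, 15), (29, 1), (29, 24), (37, 1), (37, 29)}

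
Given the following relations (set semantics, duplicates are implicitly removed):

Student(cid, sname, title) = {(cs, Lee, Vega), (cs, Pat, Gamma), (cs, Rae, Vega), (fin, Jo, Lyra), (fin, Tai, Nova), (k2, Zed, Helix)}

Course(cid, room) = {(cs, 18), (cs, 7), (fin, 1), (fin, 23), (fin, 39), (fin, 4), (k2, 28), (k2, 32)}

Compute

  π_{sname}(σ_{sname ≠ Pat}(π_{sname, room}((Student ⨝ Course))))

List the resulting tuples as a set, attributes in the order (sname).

{Jo, Lee, Rae, Tai, Zed}

Student ⋈ Course (natural join on cid): {(cs, Lee, Vega, 18), (cs, Lee, Vega, 7), (cs, Pat, Gamma, 18), (cs, Pat, Gamma, 7), (cs, Rae, Vega, 18), (cs, Rae, Vega, 7), (fin, Jo, Lyra, 1), (fin, Jo, Lyra, 23), (fin, Jo, Lyra, 39), (fin, Jo, Lyra, 4), (fin, Tai, Nova, 1), (fin, Tai, Nova, 23), (fin, Tai, Nova, 39), (fin, Tai, Nova, 4), (k2, Zed, Helix, 28), (k2, Zed, Helix, 32)}
π_{sname, room} gives {(Jo, 1), (Jo, 23), (Jo, 39), (Jo, 4), (Lee, 18), (Lee, 7), (Pat, 18), (Pat, 7), (Rae, 18), (Rae, 7), (Tai, 1), (Tai, 23), (Tai, 39), (Tai, 4), (Zed, 28), (Zed, 32)}.
σ[sname ≠ Pat]: keep tuples satisfying sname ≠ Pat → {(Jo, 1), (Jo, 23), (Jo, 39), (Jo, 4), (Lee, 18), (Lee, 7), (Rae, 18), (Rae, 7), (Tai, 1), (Tai, 23), (Tai, 39), (Tai, 4), (Zed, 28), (Zed, 32)}
π_{sname} gives {Jo, Lee, Rae, Tai, Zed} (9 duplicate(s) eliminated).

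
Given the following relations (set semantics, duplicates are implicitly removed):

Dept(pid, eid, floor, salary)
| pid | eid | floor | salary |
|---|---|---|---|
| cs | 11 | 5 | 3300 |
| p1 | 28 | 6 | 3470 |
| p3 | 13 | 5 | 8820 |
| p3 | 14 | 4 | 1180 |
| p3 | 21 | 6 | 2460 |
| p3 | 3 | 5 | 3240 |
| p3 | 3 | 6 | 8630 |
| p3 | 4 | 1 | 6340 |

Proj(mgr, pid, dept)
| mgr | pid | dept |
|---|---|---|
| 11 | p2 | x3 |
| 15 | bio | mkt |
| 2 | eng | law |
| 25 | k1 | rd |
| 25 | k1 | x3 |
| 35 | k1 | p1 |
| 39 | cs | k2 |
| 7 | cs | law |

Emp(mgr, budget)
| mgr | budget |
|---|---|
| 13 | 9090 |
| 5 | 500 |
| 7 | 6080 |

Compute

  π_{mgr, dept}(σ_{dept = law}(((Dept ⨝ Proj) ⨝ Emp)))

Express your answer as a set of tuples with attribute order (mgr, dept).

Natural join on pid: {(cs, 11, 5, 3300, 39, k2), (cs, 11, 5, 3300, 7, law)}
Natural join on mgr: {(cs, 11, 5, 3300, 7, law, 6080)}
Apply σ_{dept = law}; surviving tuples: {(cs, 11, 5, 3300, 7, law, 6080)}
π_{mgr, dept} gives {(7, law)}.

{(7, law)}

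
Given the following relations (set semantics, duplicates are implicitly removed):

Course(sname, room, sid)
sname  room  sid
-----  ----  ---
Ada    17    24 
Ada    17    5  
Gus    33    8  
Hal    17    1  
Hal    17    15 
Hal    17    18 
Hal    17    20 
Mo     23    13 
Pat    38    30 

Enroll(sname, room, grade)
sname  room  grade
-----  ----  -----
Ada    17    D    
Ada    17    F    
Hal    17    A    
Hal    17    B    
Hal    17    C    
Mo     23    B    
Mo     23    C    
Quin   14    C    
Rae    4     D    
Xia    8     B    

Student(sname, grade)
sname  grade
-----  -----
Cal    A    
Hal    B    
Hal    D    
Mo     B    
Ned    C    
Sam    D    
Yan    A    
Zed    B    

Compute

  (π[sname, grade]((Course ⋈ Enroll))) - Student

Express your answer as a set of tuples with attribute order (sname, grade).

{(Ada, D), (Ada, F), (Hal, A), (Hal, C), (Mo, C)}

Course ⋈ Enroll (natural join on sname, room): {(Ada, 17, 24, D), (Ada, 17, 24, F), (Ada, 17, 5, D), (Ada, 17, 5, F), (Hal, 17, 1, A), (Hal, 17, 1, B), (Hal, 17, 1, C), (Hal, 17, 15, A), (Hal, 17, 15, B), (Hal, 17, 15, C), (Hal, 17, 18, A), (Hal, 17, 18, B), (Hal, 17, 18, C), (Hal, 17, 20, A), (Hal, 17, 20, B), (Hal, 17, 20, C), (Mo, 23, 13, B), (Mo, 23, 13, C)}
Keep only column(s) sname, grade (11 duplicate(s) eliminated): {(Ada, D), (Ada, F), (Hal, A), (Hal, B), (Hal, C), (Mo, B), (Mo, C)}
Difference: {(Ada, D), (Ada, F), (Hal, A), (Hal, B), (Hal, C), (Mo, B), (Mo, C)} with {(Cal, A), (Hal, B), (Hal, D), (Mo, B), (Ned, C), (Sam, D), (Yan, A), (Zed, B)} → {(Ada, D), (Ada, F), (Hal, A), (Hal, C), (Mo, C)}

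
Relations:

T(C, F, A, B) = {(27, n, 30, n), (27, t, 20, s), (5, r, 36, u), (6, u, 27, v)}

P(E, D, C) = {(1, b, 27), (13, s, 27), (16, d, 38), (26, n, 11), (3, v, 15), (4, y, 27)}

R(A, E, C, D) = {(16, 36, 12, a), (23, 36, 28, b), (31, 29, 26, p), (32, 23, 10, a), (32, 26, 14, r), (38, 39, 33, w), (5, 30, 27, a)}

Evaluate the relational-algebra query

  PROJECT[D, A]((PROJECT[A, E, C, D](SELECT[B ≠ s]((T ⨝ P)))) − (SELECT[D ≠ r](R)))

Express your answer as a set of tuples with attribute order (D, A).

T ⋈ P (natural join on C): {(27, n, 30, n, 1, b), (27, n, 30, n, 13, s), (27, n, 30, n, 4, y), (27, t, 20, s, 1, b), (27, t, 20, s, 13, s), (27, t, 20, s, 4, y)}
Apply σ_{B ≠ s}; surviving tuples: {(27, n, 30, n, 1, b), (27, n, 30, n, 13, s), (27, n, 30, n, 4, y)}
π[A, E, C, D]: project onto (A, E, C, D) → {(30, 1, 27, b), (30, 13, 27, s), (30, 4, 27, y)}
Apply σ_{D ≠ r}; surviving tuples: {(16, 36, 12, a), (23, 36, 28, b), (31, 29, 26, p), (32, 23, 10, a), (38, 39, 33, w), (5, 30, 27, a)}
Taking the difference: {(30, 1, 27, b), (30, 13, 27, s), (30, 4, 27, y)}
π[D, A]: project onto (D, A) → {(b, 30), (s, 30), (y, 30)}

{(b, 30), (s, 30), (y, 30)}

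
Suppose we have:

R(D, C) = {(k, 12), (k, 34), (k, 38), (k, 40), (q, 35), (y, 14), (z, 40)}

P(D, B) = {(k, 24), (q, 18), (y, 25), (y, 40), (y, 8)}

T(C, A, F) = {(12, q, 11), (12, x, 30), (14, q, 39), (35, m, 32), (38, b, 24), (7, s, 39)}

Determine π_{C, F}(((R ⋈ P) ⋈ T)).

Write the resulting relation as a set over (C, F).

{(12, 11), (12, 30), (14, 39), (35, 32), (38, 24)}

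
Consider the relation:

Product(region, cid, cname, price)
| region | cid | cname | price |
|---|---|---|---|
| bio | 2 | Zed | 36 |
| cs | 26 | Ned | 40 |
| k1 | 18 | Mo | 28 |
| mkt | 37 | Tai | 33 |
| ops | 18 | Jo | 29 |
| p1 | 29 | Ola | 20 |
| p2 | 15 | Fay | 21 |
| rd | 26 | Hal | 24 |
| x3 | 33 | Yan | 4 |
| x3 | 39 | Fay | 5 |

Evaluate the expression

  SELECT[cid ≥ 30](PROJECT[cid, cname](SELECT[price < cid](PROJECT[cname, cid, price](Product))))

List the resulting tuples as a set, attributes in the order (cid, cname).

π_{cname, cid, price} gives {(Fay, 15, 21), (Fay, 39, 5), (Hal, 26, 24), (Jo, 18, 29), (Mo, 18, 28), (Ned, 26, 40), (Ola, 29, 20), (Tai, 37, 33), (Yan, 33, 4), (Zed, 2, 36)}.
Selection price < cid: {(Fay, 39, 5), (Hal, 26, 24), (Ola, 29, 20), (Tai, 37, 33), (Yan, 33, 4)}
π_{cid, cname} gives {(26, Hal), (29, Ola), (33, Yan), (37, Tai), (39, Fay)}.
Selection cid ≥ 30: {(33, Yan), (37, Tai), (39, Fay)}

{(33, Yan), (37, Tai), (39, Fay)}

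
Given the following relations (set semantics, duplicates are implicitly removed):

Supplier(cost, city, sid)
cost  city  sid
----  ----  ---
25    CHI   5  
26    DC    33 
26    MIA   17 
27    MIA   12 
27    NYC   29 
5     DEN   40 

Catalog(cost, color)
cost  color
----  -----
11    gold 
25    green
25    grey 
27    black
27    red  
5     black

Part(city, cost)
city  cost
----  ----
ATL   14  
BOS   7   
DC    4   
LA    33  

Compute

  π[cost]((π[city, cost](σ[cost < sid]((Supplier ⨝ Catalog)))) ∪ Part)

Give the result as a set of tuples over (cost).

Supplier ⋈ Catalog (natural join on cost): {(25, CHI, 5, green), (25, CHI, 5, grey), (27, MIA, 12, black), (27, MIA, 12, red), (27, NYC, 29, black), (27, NYC, 29, red), (5, DEN, 40, black)}
σ[cost < sid]: keep tuples satisfying cost < sid → {(27, NYC, 29, black), (27, NYC, 29, red), (5, DEN, 40, black)}
Projecting to city, cost (1 duplicate(s) eliminated): {(DEN, 5), (NYC, 27)}
Taking the union: {(ATL, 14), (BOS, 7), (DC, 4), (DEN, 5), (LA, 33), (NYC, 27)}
Projecting to cost: {14, 27, 33, 4, 5, 7}

{14, 27, 33, 4, 5, 7}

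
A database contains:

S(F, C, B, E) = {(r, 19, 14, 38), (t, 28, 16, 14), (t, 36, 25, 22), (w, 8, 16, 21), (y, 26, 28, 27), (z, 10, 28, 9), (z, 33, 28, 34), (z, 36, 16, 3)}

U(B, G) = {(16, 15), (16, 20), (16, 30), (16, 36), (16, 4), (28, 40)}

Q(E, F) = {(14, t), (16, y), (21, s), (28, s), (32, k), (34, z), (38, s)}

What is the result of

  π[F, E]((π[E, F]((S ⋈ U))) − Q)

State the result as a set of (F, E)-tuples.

Natural join on B: {(t, 28, 16, 14, 15), (t, 28, 16, 14, 20), (t, 28, 16, 14, 30), (t, 28, 16, 14, 36), (t, 28, 16, 14, 4), (w, 8, 16, 21, 15), (w, 8, 16, 21, 20), (w, 8, 16, 21, 30), (w, 8, 16, 21, 36), (w, 8, 16, 21, 4), (y, 26, 28, 27, 40), (z, 10, 28, 9, 40), (z, 33, 28, 34, 40), (z, 36, 16, 3, 15), (z, 36, 16, 3, 20), (z, 36, 16, 3, 30), (z, 36, 16, 3, 36), (z, 36, 16, 3, 4)}
π_{E, F} gives {(14, t), (21, w), (27, y), (3, z), (34, z), (9, z)} (12 duplicate(s) eliminated).
Taking the difference: {(21, w), (27, y), (3, z), (9, z)}
π_{F, E} gives {(w, 21), (y, 27), (z, 3), (z, 9)}.

{(w, 21), (y, 27), (z, 3), (z, 9)}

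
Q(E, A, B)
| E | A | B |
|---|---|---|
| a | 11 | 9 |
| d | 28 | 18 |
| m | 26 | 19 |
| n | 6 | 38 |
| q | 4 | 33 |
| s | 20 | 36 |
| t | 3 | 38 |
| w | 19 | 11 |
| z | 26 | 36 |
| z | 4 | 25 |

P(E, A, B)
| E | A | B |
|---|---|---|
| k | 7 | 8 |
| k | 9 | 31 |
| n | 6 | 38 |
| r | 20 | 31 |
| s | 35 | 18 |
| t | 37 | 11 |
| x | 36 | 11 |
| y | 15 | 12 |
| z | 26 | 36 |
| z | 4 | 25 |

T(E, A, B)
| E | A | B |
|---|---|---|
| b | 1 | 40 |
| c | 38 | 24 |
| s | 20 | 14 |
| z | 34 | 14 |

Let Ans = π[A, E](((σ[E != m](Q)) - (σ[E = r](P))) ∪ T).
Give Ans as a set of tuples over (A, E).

{(1, b), (11, a), (19, w), (20, s), (26, z), (28, d), (3, t), (34, z), (38, c), (4, q), (4, z), (6, n)}

σ[E != m]: keep tuples satisfying E != m → {(a, 11, 9), (d, 28, 18), (n, 6, 38), (q, 4, 33), (s, 20, 36), (t, 3, 38), (w, 19, 11), (z, 26, 36), (z, 4, 25)}
σ[E = r]: keep tuples satisfying E = r → {(r, 20, 31)}
Taking the difference: {(a, 11, 9), (d, 28, 18), (n, 6, 38), (q, 4, 33), (s, 20, 36), (t, 3, 38), (w, 19, 11), (z, 26, 36), (z, 4, 25)}
Taking the union: {(a, 11, 9), (b, 1, 40), (c, 38, 24), (d, 28, 18), (n, 6, 38), (q, 4, 33), (s, 20, 14), (s, 20, 36), (t, 3, 38), (w, 19, 11), (z, 26, 36), (z, 34, 14), (z, 4, 25)}
π_{A, E} gives {(1, b), (11, a), (19, w), (20, s), (26, z), (28, d), (3, t), (34, z), (38, c), (4, q), (4, z), (6, n)} (1 duplicate(s) eliminated).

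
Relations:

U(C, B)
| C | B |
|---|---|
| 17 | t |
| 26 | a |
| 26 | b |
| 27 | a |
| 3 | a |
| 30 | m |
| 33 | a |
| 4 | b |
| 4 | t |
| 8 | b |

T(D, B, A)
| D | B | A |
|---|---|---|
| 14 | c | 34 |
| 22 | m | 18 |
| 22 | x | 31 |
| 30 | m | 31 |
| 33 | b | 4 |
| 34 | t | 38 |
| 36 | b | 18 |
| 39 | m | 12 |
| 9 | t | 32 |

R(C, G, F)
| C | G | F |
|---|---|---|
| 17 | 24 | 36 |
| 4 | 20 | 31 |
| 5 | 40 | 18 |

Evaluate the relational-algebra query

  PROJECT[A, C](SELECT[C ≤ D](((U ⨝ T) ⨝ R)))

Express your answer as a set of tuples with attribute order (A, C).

{(18, 4), (32, 4), (38, 17), (38, 4), (4, 4)}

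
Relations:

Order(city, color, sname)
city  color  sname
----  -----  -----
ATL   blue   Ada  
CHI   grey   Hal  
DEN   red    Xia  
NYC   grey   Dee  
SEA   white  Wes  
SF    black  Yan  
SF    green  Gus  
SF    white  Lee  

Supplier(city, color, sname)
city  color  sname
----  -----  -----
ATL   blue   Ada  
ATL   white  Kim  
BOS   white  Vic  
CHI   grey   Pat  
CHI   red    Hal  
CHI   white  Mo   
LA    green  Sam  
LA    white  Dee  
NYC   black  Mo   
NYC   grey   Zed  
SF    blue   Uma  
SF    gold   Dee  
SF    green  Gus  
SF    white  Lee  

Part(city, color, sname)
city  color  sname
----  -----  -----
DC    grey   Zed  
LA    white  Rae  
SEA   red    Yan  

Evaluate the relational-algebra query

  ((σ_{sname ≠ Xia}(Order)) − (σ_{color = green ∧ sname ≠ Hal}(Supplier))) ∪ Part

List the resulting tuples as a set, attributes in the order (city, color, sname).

Apply σ_{sname ≠ Xia}; surviving tuples: {(ATL, blue, Ada), (CHI, grey, Hal), (NYC, grey, Dee), (SEA, white, Wes), (SF, black, Yan), (SF, green, Gus), (SF, white, Lee)}
Apply σ_{color = green ∧ sname ≠ Hal}; surviving tuples: {(LA, green, Sam), (SF, green, Gus)}
Set difference of the two operands is {(ATL, blue, Ada), (CHI, grey, Hal), (NYC, grey, Dee), (SEA, white, Wes), (SF, black, Yan), (SF, white, Lee)}.
Set union of the two operands is {(ATL, blue, Ada), (CHI, grey, Hal), (DC, grey, Zed), (LA, white, Rae), (NYC, grey, Dee), (SEA, red, Yan), (SEA, white, Wes), (SF, black, Yan), (SF, white, Lee)}.

{(ATL, blue, Ada), (CHI, grey, Hal), (DC, grey, Zed), (LA, white, Rae), (NYC, grey, Dee), (SEA, red, Yan), (SEA, white, Wes), (SF, black, Yan), (SF, white, Lee)}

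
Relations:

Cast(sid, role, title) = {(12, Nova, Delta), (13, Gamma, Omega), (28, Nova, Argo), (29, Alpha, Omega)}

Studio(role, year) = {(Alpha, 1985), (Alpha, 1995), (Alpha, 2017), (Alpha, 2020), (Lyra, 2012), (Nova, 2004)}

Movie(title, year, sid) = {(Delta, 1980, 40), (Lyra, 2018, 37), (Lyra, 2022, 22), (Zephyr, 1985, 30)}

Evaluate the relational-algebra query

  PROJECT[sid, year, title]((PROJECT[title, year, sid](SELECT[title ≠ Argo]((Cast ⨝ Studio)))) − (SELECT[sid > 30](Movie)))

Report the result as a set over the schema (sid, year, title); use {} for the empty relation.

Joining Cast and Studio on role yields {(12, Nova, Delta, 2004), (28, Nova, Argo, 2004), (29, Alpha, Omega, 1985), (29, Alpha, Omega, 1995), (29, Alpha, Omega, 2017), (29, Alpha, Omega, 2020)}.
Apply σ_{title ≠ Argo}; surviving tuples: {(12, Nova, Delta, 2004), (29, Alpha, Omega, 1985), (29, Alpha, Omega, 1995), (29, Alpha, Omega, 2017), (29, Alpha, Omega, 2020)}
π_{title, year, sid} gives {(Delta, 2004, 12), (Omega, 1985, 29), (Omega, 1995, 29), (Omega, 2017, 29), (Omega, 2020, 29)}.
Apply σ_{sid > 30}; surviving tuples: {(Delta, 1980, 40), (Lyra, 2018, 37)}
Difference: {(Delta, 2004, 12), (Omega, 1985, 29), (Omega, 1995, 29), (Omega, 2017, 29), (Omega, 2020, 29)} with {(Delta, 1980, 40), (Lyra, 2018, 37)} → {(Delta, 2004, 12), (Omega, 1985, 29), (Omega, 1995, 29), (Omega, 2017, 29), (Omega, 2020, 29)}
π_{sid, year, title} gives {(12, 2004, Delta), (29, 1985, Omega), (29, 1995, Omega), (29, 2017, Omega), (29, 2020, Omega)}.

{(12, 2004, Delta), (29, 1985, Omega), (29, 1995, Omega), (29, 2017, Omega), (29, 2020, Omega)}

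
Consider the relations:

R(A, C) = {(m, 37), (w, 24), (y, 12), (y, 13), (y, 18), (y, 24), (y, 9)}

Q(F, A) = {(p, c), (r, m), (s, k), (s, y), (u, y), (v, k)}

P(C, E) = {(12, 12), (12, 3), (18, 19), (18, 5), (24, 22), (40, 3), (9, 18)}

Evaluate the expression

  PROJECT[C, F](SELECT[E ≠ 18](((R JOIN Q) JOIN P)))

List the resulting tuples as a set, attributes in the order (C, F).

{(12, s), (12, u), (18, s), (18, u), (24, s), (24, u)}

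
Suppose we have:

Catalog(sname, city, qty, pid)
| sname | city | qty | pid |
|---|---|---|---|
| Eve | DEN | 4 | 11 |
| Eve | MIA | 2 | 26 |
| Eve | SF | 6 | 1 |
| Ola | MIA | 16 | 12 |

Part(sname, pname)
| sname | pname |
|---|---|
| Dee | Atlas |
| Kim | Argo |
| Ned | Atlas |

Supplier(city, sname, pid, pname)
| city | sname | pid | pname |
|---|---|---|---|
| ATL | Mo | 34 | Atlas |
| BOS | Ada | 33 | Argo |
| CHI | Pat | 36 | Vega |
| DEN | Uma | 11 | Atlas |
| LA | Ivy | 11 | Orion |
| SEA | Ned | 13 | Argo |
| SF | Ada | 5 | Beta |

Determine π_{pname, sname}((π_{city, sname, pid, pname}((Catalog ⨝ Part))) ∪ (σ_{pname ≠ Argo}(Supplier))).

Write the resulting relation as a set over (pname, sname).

{(Atlas, Mo), (Atlas, Uma), (Beta, Ada), (Orion, Ivy), (Vega, Pat)}

Catalog ⋈ Part (natural join on sname): {}
π[city, sname, pid, pname]: project onto (city, sname, pid, pname) → {}
Filtering on pname ≠ Argo leaves {(ATL, Mo, 34, Atlas), (CHI, Pat, 36, Vega), (DEN, Uma, 11, Atlas), (LA, Ivy, 11, Orion), (SF, Ada, 5, Beta)}.
Set union of the two operands is {(ATL, Mo, 34, Atlas), (CHI, Pat, 36, Vega), (DEN, Uma, 11, Atlas), (LA, Ivy, 11, Orion), (SF, Ada, 5, Beta)}.
π[pname, sname]: project onto (pname, sname) → {(Atlas, Mo), (Atlas, Uma), (Beta, Ada), (Orion, Ivy), (Vega, Pat)}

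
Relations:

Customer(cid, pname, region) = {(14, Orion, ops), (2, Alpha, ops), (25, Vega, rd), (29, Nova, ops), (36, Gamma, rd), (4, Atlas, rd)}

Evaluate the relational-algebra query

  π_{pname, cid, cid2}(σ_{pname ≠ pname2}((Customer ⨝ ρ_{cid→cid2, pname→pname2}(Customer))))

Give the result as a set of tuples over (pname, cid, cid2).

ρ[cid→cid2, pname→pname2]: schema becomes (cid2, pname2, region); tuples unchanged.
Joining Customer and ρ_{cid→cid2, pname→pname2}(Customer) on region yields {(14, Orion, ops, 14, Orion), (14, Orion, ops, 2, Alpha), (14, Orion, ops, 29, Nova), (2, Alpha, ops, 14, Orion), (2, Alpha, ops, 2, Alpha), (2, Alpha, ops, 29, Nova), (25, Vega, rd, 25, Vega), (25, Vega, rd, 36, Gamma), (25, Vega, rd, 4, Atlas), (29, Nova, ops, 14, Orion), (29, Nova, ops, 2, Alpha), (29, Nova, ops, 29, Nova), (36, Gamma, rd, 25, Vega), (36, Gamma, rd, 36, Gamma), (36, Gamma, rd, 4, Atlas), (4, Atlas, rd, 25, Vega), (4, Atlas, rd, 36, Gamma), (4, Atlas, rd, 4, Atlas)}.
Selection pname ≠ pname2: {(14, Orion, ops, 2, Alpha), (14, Orion, ops, 29, Nova), (2, Alpha, ops, 14, Orion), (2, Alpha, ops, 29, Nova), (25, Vega, rd, 36, Gamma), (25, Vega, rd, 4, Atlas), (29, Nova, ops, 14, Orion), (29, Nova, ops, 2, Alpha), (36, Gamma, rd, 25, Vega), (36, Gamma, rd, 4, Atlas), (4, Atlas, rd, 25, Vega), (4, Atlas, rd, 36, Gamma)}
Keep only column(s) pname, cid, cid2: {(Alpha, 2, 14), (Alpha, 2, 29), (Atlas, 4, 25), (Atlas, 4, 36), (Gamma, 36, 25), (Gamma, 36, 4), (Nova, 29, 14), (Nova, 29, 2), (Orion, 14, 2), (Orion, 14, 29), (Vega, 25, 36), (Vega, 25, 4)}

{(Alpha, 2, 14), (Alpha, 2, 29), (Atlas, 4, 25), (Atlas, 4, 36), (Gamma, 36, 25), (Gamma, 36, 4), (Nova, 29, 14), (Nova, 29, 2), (Orion, 14, 2), (Orion, 14, 29), (Vega, 25, 36), (Vega, 25, 4)}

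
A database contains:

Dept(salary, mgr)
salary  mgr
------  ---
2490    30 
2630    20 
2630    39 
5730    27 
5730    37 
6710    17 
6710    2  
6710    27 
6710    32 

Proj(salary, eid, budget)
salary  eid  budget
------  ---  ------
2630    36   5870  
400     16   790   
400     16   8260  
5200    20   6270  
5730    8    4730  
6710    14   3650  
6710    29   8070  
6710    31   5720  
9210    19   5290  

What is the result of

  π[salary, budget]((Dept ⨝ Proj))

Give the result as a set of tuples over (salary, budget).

{(2630, 5870), (5730, 4730), (6710, 3650), (6710, 5720), (6710, 8070)}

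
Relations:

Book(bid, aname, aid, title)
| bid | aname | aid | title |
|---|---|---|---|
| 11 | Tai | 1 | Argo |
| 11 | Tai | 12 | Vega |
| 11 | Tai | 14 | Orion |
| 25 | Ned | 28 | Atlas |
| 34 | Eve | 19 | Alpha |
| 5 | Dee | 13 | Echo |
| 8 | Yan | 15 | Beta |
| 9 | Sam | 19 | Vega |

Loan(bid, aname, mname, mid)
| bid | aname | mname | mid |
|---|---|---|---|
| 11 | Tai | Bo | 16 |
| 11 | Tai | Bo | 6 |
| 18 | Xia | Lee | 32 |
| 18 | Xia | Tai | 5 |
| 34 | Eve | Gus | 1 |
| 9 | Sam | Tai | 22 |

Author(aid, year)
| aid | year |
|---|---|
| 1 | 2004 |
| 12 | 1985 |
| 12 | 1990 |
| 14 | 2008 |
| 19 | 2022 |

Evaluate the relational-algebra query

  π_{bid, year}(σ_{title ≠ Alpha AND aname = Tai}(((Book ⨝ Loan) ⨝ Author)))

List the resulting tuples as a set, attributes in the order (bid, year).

{(11, 1985), (11, 1990), (11, 2004), (11, 2008)}

Book ⋈ Loan (natural join on bid, aname): {(11, Tai, 1, Argo, Bo, 16), (11, Tai, 1, Argo, Bo, 6), (11, Tai, 12, Vega, Bo, 16), (11, Tai, 12, Vega, Bo, 6), (11, Tai, 14, Orion, Bo, 16), (11, Tai, 14, Orion, Bo, 6), (34, Eve, 19, Alpha, Gus, 1), (9, Sam, 19, Vega, Tai, 22)}
(Book ⨝ Loan) ⋈ Author (natural join on aid): {(11, Tai, 1, Argo, Bo, 16, 2004), (11, Tai, 1, Argo, Bo, 6, 2004), (11, Tai, 12, Vega, Bo, 16, 1985), (11, Tai, 12, Vega, Bo, 16, 1990), (11, Tai, 12, Vega, Bo, 6, 1985), (11, Tai, 12, Vega, Bo, 6, 1990), (11, Tai, 14, Orion, Bo, 16, 2008), (11, Tai, 14, Orion, Bo, 6, 2008), (34, Eve, 19, Alpha, Gus, 1, 2022), (9, Sam, 19, Vega, Tai, 22, 2022)}
Selection title ≠ Alpha AND aname = Tai: {(11, Tai, 1, Argo, Bo, 16, 2004), (11, Tai, 1, Argo, Bo, 6, 2004), (11, Tai, 12, Vega, Bo, 16, 1985), (11, Tai, 12, Vega, Bo, 16, 1990), (11, Tai, 12, Vega, Bo, 6, 1985), (11, Tai, 12, Vega, Bo, 6, 1990), (11, Tai, 14, Orion, Bo, 16, 2008), (11, Tai, 14, Orion, Bo, 6, 2008)}
Projecting to bid, year (4 duplicate(s) eliminated): {(11, 1985), (11, 1990), (11, 2004), (11, 2008)}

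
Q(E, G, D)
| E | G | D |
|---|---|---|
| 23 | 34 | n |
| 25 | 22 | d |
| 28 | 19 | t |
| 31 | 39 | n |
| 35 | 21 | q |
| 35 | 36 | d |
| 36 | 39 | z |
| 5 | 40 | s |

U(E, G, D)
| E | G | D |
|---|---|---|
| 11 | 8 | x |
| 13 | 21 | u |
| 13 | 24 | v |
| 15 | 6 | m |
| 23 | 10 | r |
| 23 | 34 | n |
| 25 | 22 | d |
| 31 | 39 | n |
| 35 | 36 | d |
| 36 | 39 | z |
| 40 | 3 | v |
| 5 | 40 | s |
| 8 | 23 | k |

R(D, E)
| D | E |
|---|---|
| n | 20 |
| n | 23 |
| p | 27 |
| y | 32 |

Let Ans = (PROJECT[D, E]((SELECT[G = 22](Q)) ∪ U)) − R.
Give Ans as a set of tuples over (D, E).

{(d, 25), (d, 35), (k, 8), (m, 15), (n, 31), (r, 23), (s, 5), (u, 13), (v, 13), (v, 40), (x, 11), (z, 36)}

Filtering on G = 22 leaves {(25, 22, d)}.
Union: {(25, 22, d)} with {(11, 8, x), (13, 21, u), (13, 24, v), (15, 6, m), (23, 10, r), (23, 34, n), (25, 22, d), (31, 39, n), (35, 36, d), (36, 39, z), (40, 3, v), (5, 40, s), (8, 23, k)} → {(11, 8, x), (13, 21, u), (13, 24, v), (15, 6, m), (23, 10, r), (23, 34, n), (25, 22, d), (31, 39, n), (35, 36, d), (36, 39, z), (40, 3, v), (5, 40, s), (8, 23, k)}
Projecting to D, E: {(d, 25), (d, 35), (k, 8), (m, 15), (n, 23), (n, 31), (r, 23), (s, 5), (u, 13), (v, 13), (v, 40), (x, 11), (z, 36)}
Difference: {(d, 25), (d, 35), (k, 8), (m, 15), (n, 23), (n, 31), (r, 23), (s, 5), (u, 13), (v, 13), (v, 40), (x, 11), (z, 36)} with {(n, 20), (n, 23), (p, 27), (y, 32)} → {(d, 25), (d, 35), (k, 8), (m, 15), (n, 31), (r, 23), (s, 5), (u, 13), (v, 13), (v, 40), (x, 11), (z, 36)}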